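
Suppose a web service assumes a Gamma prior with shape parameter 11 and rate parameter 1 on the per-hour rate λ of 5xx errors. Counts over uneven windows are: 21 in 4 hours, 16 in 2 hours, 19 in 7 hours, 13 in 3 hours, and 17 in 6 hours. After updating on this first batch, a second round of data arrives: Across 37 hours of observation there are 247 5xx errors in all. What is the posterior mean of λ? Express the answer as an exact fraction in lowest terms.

Total count: 21 + 16 + 19 + 13 + 17 = 86.
Total exposure: 4 + 2 + 7 + 3 + 6 = 22 hours.
After the first batch: Gamma(11 + 86, 1 + 22) = Gamma(97, 23).
Total count 247 over total exposure 37 hours.
After the second batch: Gamma(97 + 247, 23 + 37) = Gamma(344, 60).
Posterior mean = α'/β' = 344/60 = 86/15.

86/15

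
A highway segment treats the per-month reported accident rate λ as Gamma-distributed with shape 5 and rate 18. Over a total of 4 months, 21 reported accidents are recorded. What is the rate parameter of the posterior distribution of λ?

22

Total count 21 over total exposure 4 months.
Conjugate update: add total count to the shape and total exposure to the rate, giving Gamma(26, 22).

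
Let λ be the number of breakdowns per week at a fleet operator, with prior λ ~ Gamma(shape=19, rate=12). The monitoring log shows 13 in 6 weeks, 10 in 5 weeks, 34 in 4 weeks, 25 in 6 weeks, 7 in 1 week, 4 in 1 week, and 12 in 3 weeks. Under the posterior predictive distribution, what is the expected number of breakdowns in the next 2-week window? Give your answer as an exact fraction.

Total count: 13 + 10 + 34 + 25 + 7 + 4 + 12 = 105.
Total exposure: 6 + 5 + 4 + 6 + 1 + 1 + 3 = 26 weeks.
Posterior: α' = 19 + 105 = 124, β' = 12 + 26 = 38.
Predictive mean over a 2-week window = T·E[λ|data] = 2·124/38 = 124/19.

124/19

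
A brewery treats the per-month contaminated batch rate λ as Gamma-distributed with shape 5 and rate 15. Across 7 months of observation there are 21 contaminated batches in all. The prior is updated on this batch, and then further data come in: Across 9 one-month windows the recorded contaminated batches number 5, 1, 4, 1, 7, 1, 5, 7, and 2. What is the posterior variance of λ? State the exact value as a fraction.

59/961

Total count 21 over total exposure 7 months.
After the first batch: Gamma(5 + 21, 15 + 7) = Gamma(26, 22).
Total count: 5 + 1 + 4 + 1 + 7 + 1 + 5 + 7 + 2 = 33.
Total exposure: 9 months.
After the second batch: Gamma(26 + 33, 22 + 9) = Gamma(59, 31).
Posterior variance = α'/β'² = 59/961.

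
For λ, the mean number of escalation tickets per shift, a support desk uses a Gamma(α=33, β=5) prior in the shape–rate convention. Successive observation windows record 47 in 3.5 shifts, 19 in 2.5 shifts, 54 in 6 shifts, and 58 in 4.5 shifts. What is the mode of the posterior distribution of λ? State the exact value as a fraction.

420/43

Total count: 47 + 19 + 54 + 58 = 178.
Total exposure: 3.5 + 2.5 + 6 + 4.5 = 16.5 shifts.
The Gamma prior is conjugate for the Poisson rate, so λ | data ~ Gamma(33+178, 5+16.5) = Gamma(211, 43/2).
Posterior mode = (α'−1)/β' = 210/(43/2) = 420/43.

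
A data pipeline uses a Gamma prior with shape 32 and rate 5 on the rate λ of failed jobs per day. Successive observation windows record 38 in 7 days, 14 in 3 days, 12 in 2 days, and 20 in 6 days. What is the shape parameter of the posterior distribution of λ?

Total count: 38 + 14 + 12 + 20 = 84.
Total exposure: 7 + 3 + 2 + 6 = 18 days.
By Gamma–Poisson conjugacy, the posterior is Gamma(α + Σx, β + Σt) = Gamma(32 + 84, 5 + 18) = Gamma(116, 23).

116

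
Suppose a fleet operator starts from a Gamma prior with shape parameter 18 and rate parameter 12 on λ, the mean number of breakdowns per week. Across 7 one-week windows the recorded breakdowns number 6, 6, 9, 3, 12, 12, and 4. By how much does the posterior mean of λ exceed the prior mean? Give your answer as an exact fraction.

83/38

Total count: 6 + 6 + 9 + 3 + 12 + 12 + 4 = 52.
Total exposure: 7 weeks.
Conjugate update: add total count to the shape and total exposure to the rate, giving Gamma(70, 19).
Posterior mean = 70/19 = 70/19; prior mean = 18/12 = 3/2. Difference = 70/19 − 3/2 = 83/38.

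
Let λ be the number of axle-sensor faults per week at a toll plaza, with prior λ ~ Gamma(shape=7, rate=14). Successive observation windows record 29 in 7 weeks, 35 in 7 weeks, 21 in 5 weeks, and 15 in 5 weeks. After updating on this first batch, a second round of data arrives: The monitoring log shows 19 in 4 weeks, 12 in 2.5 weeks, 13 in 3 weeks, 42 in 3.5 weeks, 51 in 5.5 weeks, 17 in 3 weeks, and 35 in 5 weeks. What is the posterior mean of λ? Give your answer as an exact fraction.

592/129

Total count: 29 + 35 + 21 + 15 = 100.
Total exposure: 7 + 7 + 5 + 5 = 24 weeks.
After the first batch: Gamma(7 + 100, 14 + 24) = Gamma(107, 38).
Total count: 19 + 12 + 13 + 42 + 51 + 17 + 35 = 189.
Total exposure: 4 + 2.5 + 3 + 3.5 + 5.5 + 3 + 5 = 26.5 weeks.
After the second batch: Gamma(107 + 189, 38 + 26.5) = Gamma(296, 129/2).
Posterior mean = α'/β' = 296/(129/2) = 592/129.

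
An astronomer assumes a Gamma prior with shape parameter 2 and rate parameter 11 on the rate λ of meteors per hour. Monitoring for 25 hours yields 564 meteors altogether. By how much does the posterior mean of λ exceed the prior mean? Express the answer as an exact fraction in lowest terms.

Total count 564 over total exposure 25 hours.
The Gamma prior is conjugate for the Poisson rate, so λ | data ~ Gamma(2+564, 11+25) = Gamma(566, 36).
Posterior mean = 566/36 = 283/18; prior mean = 2/11 = 2/11. Difference = 283/18 − 2/11 = 3077/198.

3077/198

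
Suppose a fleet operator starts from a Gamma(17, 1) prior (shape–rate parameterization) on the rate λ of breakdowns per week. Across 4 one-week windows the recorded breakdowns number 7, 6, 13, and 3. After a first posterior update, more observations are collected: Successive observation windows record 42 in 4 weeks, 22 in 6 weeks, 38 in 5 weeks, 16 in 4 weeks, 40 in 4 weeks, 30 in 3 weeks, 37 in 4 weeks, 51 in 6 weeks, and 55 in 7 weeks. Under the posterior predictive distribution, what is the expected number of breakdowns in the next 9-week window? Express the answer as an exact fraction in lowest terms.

Total count: 7 + 6 + 13 + 3 = 29.
Total exposure: 4 weeks.
After the first batch: Gamma(17 + 29, 1 + 4) = Gamma(46, 5).
Total count: 42 + 22 + 38 + 16 + 40 + 30 + 37 + 51 + 55 = 331.
Total exposure: 4 + 6 + 5 + 4 + 4 + 3 + 4 + 6 + 7 = 43 weeks.
After the second batch: Gamma(46 + 331, 5 + 43) = Gamma(377, 48).
Predictive mean over a 9-week window = T·E[λ|data] = 9·377/48 = 1131/16.

1131/16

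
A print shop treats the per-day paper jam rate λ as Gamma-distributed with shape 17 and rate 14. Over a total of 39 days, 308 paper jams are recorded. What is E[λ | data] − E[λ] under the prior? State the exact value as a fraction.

Total count 308 over total exposure 39 days.
Conjugate update: add total count to the shape and total exposure to the rate, giving Gamma(325, 53).
Posterior mean = 325/53 = 325/53; prior mean = 17/14 = 17/14. Difference = 325/53 − 17/14 = 3649/742.

3649/742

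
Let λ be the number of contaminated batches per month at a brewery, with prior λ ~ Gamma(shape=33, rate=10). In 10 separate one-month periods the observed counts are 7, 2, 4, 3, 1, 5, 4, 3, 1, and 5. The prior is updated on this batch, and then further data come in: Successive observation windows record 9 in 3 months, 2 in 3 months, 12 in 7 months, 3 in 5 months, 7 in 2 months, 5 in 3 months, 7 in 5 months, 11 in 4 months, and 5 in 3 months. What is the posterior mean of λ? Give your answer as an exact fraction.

Total count: 7 + 2 + 4 + 3 + 1 + 5 + 4 + 3 + 1 + 5 = 35.
Total exposure: 10 months.
After the first batch: Gamma(33 + 35, 10 + 10) = Gamma(68, 20).
Total count: 9 + 2 + 12 + 3 + 7 + 5 + 7 + 11 + 5 = 61.
Total exposure: 3 + 3 + 7 + 5 + 2 + 3 + 5 + 4 + 3 = 35 months.
After the second batch: Gamma(68 + 61, 20 + 35) = Gamma(129, 55).
Posterior mean = α'/β' = 129/55.

129/55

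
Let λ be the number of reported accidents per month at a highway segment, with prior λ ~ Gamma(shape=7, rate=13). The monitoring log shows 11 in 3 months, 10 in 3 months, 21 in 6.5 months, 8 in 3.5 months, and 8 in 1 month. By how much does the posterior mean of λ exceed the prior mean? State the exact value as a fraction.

127/78

Total count: 11 + 10 + 21 + 8 + 8 = 58.
Total exposure: 3 + 3 + 6.5 + 3.5 + 1 = 17 months.
By Gamma–Poisson conjugacy, the posterior is Gamma(α + Σx, β + Σt) = Gamma(7 + 58, 13 + 17) = Gamma(65, 30).
Posterior mean = 65/30 = 13/6; prior mean = 7/13 = 7/13. Difference = 13/6 − 7/13 = 127/78.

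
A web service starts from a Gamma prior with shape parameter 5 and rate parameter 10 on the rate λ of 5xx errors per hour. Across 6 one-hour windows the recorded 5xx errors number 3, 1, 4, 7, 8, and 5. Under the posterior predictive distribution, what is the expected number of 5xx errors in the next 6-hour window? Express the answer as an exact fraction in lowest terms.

Total count: 3 + 1 + 4 + 7 + 8 + 5 = 28.
Total exposure: 6 hours.
The Gamma prior is conjugate for the Poisson rate, so λ | data ~ Gamma(5+28, 10+6) = Gamma(33, 16).
Predictive mean over a 6-hour window = T·E[λ|data] = 6·33/16 = 99/8.

99/8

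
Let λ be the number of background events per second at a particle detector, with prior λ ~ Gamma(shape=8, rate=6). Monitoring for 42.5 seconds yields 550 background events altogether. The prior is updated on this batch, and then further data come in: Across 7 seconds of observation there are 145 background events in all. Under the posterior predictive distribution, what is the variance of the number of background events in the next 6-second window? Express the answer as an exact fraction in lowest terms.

Total count 550 over total exposure 42.5 seconds.
After the first batch: Gamma(8 + 550, 6 + 42.5) = Gamma(558, 97/2).
Total count 145 over total exposure 7 seconds.
After the second batch: Gamma(558 + 145, 97/2 + 7) = Gamma(703, 111/2).
The posterior predictive for a window of length T is Negative Binomial with variance T·α'·(β'+T)/β'² = 6·703·(123/2)/(12321/4) = 3116/37.

3116/37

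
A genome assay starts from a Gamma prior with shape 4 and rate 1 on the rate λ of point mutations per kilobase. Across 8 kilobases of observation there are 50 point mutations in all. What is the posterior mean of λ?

Total count 50 over total exposure 8 kilobases.
By Gamma–Poisson conjugacy, the posterior is Gamma(α + Σx, β + Σt) = Gamma(4 + 50, 1 + 8) = Gamma(54, 9).
Posterior mean = α'/β' = 54/9 = 6.

6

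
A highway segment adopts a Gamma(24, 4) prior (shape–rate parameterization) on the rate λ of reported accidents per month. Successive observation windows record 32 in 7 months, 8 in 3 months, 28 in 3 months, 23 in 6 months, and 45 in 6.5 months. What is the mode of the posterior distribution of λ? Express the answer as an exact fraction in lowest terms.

Total count: 32 + 8 + 28 + 23 + 45 = 136.
Total exposure: 7 + 3 + 3 + 6 + 6.5 = 25.5 months.
The Gamma prior is conjugate for the Poisson rate, so λ | data ~ Gamma(24+136, 4+25.5) = Gamma(160, 59/2).
Posterior mode = (α'−1)/β' = 159/(59/2) = 318/59.

318/59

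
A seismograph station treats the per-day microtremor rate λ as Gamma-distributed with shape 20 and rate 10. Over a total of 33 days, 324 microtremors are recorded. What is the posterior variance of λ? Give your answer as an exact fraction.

8/43

Total count 324 over total exposure 33 days.
Posterior: α' = 20 + 324 = 344, β' = 10 + 33 = 43.
Posterior variance = α'/β'² = 344/1849 = 8/43.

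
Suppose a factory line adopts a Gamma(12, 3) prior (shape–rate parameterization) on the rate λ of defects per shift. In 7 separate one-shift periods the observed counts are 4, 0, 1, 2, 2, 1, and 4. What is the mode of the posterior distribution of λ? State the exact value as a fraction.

Total count: 4 + 0 + 1 + 2 + 2 + 1 + 4 = 14.
Total exposure: 7 shifts.
Conjugate update: add total count to the shape and total exposure to the rate, giving Gamma(26, 10).
Posterior mode = (α'−1)/β' = 25/10 = 5/2.

5/2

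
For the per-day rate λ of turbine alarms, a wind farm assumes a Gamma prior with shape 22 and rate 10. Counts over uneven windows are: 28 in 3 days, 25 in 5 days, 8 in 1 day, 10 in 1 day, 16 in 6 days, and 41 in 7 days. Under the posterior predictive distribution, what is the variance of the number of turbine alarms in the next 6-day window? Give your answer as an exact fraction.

Total count: 28 + 25 + 8 + 10 + 16 + 41 = 128.
Total exposure: 3 + 5 + 1 + 1 + 6 + 7 = 23 days.
The Gamma prior is conjugate for the Poisson rate, so λ | data ~ Gamma(22+128, 10+23) = Gamma(150, 33).
The posterior predictive for a window of length T is Negative Binomial with variance T·α'·(β'+T)/β'² = 6·150·39/1089 = 3900/121.

3900/121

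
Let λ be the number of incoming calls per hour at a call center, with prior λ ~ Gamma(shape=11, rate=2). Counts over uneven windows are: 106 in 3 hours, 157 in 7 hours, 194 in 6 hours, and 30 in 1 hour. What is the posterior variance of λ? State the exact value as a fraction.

498/361

Total count: 106 + 157 + 194 + 30 = 487.
Total exposure: 3 + 7 + 6 + 1 = 17 hours.
Conjugate update: add total count to the shape and total exposure to the rate, giving Gamma(498, 19).
Posterior variance = α'/β'² = 498/361.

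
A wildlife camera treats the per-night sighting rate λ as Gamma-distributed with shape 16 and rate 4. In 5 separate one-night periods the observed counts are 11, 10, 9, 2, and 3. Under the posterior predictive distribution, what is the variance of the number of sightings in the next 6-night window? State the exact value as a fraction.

170/3

Total count: 11 + 10 + 9 + 2 + 3 = 35.
Total exposure: 5 nights.
Conjugate update: add total count to the shape and total exposure to the rate, giving Gamma(51, 9).
The posterior predictive for a window of length T is Negative Binomial with variance T·α'·(β'+T)/β'² = 6·51·15/81 = 170/3.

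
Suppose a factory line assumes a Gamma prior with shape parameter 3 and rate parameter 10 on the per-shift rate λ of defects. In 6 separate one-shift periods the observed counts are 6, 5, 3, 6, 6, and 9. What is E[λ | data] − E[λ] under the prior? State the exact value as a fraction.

Total count: 6 + 5 + 3 + 6 + 6 + 9 = 35.
Total exposure: 6 shifts.
Posterior: α' = 3 + 35 = 38, β' = 10 + 6 = 16.
Posterior mean = 38/16 = 19/8; prior mean = 3/10 = 3/10. Difference = 19/8 − 3/10 = 83/40.

83/40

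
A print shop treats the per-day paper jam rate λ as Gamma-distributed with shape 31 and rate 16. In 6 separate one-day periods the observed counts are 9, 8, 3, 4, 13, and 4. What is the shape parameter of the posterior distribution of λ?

Total count: 9 + 8 + 3 + 4 + 13 + 4 = 41.
Total exposure: 6 days.
The Gamma prior is conjugate for the Poisson rate, so λ | data ~ Gamma(31+41, 16+6) = Gamma(72, 22).

72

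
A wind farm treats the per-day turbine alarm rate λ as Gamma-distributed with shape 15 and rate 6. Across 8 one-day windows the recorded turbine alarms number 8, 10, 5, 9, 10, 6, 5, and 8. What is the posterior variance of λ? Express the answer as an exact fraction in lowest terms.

19/49

Total count: 8 + 10 + 5 + 9 + 10 + 6 + 5 + 8 = 61.
Total exposure: 8 days.
The Gamma prior is conjugate for the Poisson rate, so λ | data ~ Gamma(15+61, 6+8) = Gamma(76, 14).
Posterior variance = α'/β'² = 76/196 = 19/49.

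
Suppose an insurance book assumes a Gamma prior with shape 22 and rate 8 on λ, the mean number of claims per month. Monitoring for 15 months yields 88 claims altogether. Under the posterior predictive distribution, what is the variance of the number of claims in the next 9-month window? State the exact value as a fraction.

Total count 88 over total exposure 15 months.
Posterior: α' = 22 + 88 = 110, β' = 8 + 15 = 23.
The posterior predictive for a window of length T is Negative Binomial with variance T·α'·(β'+T)/β'² = 9·110·32/529 = 31680/529.

31680/529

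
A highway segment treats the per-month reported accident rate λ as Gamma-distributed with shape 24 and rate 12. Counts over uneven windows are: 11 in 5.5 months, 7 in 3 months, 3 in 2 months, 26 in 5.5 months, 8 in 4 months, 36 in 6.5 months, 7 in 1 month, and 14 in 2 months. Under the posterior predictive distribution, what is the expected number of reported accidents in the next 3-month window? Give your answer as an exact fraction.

Total count: 11 + 7 + 3 + 26 + 8 + 36 + 7 + 14 = 112.
Total exposure: 5.5 + 3 + 2 + 5.5 + 4 + 6.5 + 1 + 2 = 29.5 months.
Gamma(α, β) with Poisson data over total exposure Σt gives posterior Gamma(α+Σx, β+Σt) = Gamma(136, 83/2).
Predictive mean over a 3-month window = T·E[λ|data] = 3·136/(83/2) = 816/83.

816/83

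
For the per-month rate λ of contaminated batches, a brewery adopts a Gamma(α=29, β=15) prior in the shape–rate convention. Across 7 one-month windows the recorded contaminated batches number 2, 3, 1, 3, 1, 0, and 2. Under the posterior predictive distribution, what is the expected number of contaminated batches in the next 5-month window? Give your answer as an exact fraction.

205/22

Total count: 2 + 3 + 1 + 3 + 1 + 0 + 2 = 12.
Total exposure: 7 months.
Conjugate update: add total count to the shape and total exposure to the rate, giving Gamma(41, 22).
Predictive mean over a 5-month window = T·E[λ|data] = 5·41/22 = 205/22.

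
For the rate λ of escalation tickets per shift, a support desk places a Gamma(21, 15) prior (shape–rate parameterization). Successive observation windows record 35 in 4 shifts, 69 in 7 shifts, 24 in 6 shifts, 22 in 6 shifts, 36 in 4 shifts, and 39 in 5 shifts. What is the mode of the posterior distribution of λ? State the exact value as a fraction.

245/47

Total count: 35 + 69 + 24 + 22 + 36 + 39 = 225.
Total exposure: 4 + 7 + 6 + 6 + 4 + 5 = 32 shifts.
By Gamma–Poisson conjugacy, the posterior is Gamma(α + Σx, β + Σt) = Gamma(21 + 225, 15 + 32) = Gamma(246, 47).
Posterior mode = (α'−1)/β' = 245/47.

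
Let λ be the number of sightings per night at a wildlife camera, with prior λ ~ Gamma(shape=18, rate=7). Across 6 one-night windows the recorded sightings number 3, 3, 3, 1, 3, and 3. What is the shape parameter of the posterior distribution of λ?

34

Total count: 3 + 3 + 3 + 1 + 3 + 3 = 16.
Total exposure: 6 nights.
Posterior: α' = 18 + 16 = 34, β' = 7 + 6 = 13.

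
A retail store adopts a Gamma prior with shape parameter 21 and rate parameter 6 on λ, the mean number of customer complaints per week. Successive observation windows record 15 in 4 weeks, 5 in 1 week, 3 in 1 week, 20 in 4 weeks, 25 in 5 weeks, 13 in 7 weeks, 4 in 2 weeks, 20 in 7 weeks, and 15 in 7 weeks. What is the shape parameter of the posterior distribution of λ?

141

Total count: 15 + 5 + 3 + 20 + 25 + 13 + 4 + 20 + 15 = 120.
Total exposure: 4 + 1 + 1 + 4 + 5 + 7 + 2 + 7 + 7 = 38 weeks.
The Gamma prior is conjugate for the Poisson rate, so λ | data ~ Gamma(21+120, 6+38) = Gamma(141, 44).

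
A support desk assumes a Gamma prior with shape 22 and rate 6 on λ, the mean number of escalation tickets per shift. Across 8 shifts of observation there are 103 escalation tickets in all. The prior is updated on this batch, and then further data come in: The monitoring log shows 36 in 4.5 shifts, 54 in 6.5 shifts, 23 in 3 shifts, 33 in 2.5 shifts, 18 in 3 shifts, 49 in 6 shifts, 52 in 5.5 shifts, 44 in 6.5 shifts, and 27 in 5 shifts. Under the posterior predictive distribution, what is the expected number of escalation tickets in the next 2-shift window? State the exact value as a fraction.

Total count 103 over total exposure 8 shifts.
After the first batch: Gamma(22 + 103, 6 + 8) = Gamma(125, 14).
Total count: 36 + 54 + 23 + 33 + 18 + 49 + 52 + 44 + 27 = 336.
Total exposure: 4.5 + 6.5 + 3 + 2.5 + 3 + 6 + 5.5 + 6.5 + 5 = 42.5 shifts.
After the second batch: Gamma(125 + 336, 14 + 42.5) = Gamma(461, 113/2).
Predictive mean over a 2-shift window = T·E[λ|data] = 2·461/(113/2) = 1844/113.

1844/113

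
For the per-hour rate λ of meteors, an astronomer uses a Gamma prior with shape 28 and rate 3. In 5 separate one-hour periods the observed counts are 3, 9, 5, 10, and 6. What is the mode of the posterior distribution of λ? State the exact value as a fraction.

15/2

Total count: 3 + 9 + 5 + 10 + 6 = 33.
Total exposure: 5 hours.
The Gamma prior is conjugate for the Poisson rate, so λ | data ~ Gamma(28+33, 3+5) = Gamma(61, 8).
Posterior mode = (α'−1)/β' = 60/8 = 15/2.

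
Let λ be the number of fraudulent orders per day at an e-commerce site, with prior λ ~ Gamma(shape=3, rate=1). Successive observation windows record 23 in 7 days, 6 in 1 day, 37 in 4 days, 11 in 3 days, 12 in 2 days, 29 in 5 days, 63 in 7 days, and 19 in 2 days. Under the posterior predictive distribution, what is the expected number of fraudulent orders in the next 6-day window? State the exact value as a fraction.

609/16

Total count: 23 + 6 + 37 + 11 + 12 + 29 + 63 + 19 = 200.
Total exposure: 7 + 1 + 4 + 3 + 2 + 5 + 7 + 2 = 31 days.
The Gamma prior is conjugate for the Poisson rate, so λ | data ~ Gamma(3+200, 1+31) = Gamma(203, 32).
Predictive mean over a 6-day window = T·E[λ|data] = 6·203/32 = 609/16.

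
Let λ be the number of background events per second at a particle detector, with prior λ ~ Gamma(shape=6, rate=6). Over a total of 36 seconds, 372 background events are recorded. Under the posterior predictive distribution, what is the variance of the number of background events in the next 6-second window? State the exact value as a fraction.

Total count 372 over total exposure 36 seconds.
Conjugate update: add total count to the shape and total exposure to the rate, giving Gamma(378, 42).
The posterior predictive for a window of length T is Negative Binomial with variance T·α'·(β'+T)/β'² = 6·378·48/1764 = 432/7.

432/7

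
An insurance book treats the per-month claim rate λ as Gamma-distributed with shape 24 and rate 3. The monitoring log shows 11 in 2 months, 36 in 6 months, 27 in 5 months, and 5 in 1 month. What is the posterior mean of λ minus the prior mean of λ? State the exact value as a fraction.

-33/17

Total count: 11 + 36 + 27 + 5 = 79.
Total exposure: 2 + 6 + 5 + 1 = 14 months.
Posterior: α' = 24 + 79 = 103, β' = 3 + 14 = 17.
Posterior mean = 103/17 = 103/17; prior mean = 24/3 = 8. Difference = 103/17 − 8 = -33/17.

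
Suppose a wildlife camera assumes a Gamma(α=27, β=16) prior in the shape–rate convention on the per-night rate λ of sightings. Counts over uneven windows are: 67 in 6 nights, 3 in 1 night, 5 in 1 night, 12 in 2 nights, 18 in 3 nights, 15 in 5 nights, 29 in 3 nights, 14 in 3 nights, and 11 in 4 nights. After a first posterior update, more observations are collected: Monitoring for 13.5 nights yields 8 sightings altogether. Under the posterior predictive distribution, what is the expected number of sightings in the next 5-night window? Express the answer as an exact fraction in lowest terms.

418/23

Total count: 67 + 3 + 5 + 12 + 18 + 15 + 29 + 14 + 11 = 174.
Total exposure: 6 + 1 + 1 + 2 + 3 + 5 + 3 + 3 + 4 = 28 nights.
After the first batch: Gamma(27 + 174, 16 + 28) = Gamma(201, 44).
Total count 8 over total exposure 13.5 nights.
After the second batch: Gamma(201 + 8, 44 + 13.5) = Gamma(209, 115/2).
Predictive mean over a 5-night window = T·E[λ|data] = 5·209/(115/2) = 418/23.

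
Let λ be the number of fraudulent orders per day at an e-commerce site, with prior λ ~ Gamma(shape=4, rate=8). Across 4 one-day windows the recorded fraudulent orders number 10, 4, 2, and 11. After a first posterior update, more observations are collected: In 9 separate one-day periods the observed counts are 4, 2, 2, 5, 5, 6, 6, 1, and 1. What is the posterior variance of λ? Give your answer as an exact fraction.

1/7

Total count: 10 + 4 + 2 + 11 = 27.
Total exposure: 4 days.
After the first batch: Gamma(4 + 27, 8 + 4) = Gamma(31, 12).
Total count: 4 + 2 + 2 + 5 + 5 + 6 + 6 + 1 + 1 = 32.
Total exposure: 9 days.
After the second batch: Gamma(31 + 32, 12 + 9) = Gamma(63, 21).
Posterior variance = α'/β'² = 63/441 = 1/7.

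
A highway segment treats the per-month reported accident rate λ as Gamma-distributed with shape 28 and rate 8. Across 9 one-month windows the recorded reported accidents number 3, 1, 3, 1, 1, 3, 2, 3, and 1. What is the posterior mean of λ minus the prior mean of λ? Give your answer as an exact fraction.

Total count: 3 + 1 + 3 + 1 + 1 + 3 + 2 + 3 + 1 = 18.
Total exposure: 9 months.
Gamma(α, β) with Poisson data over total exposure Σt gives posterior Gamma(α+Σx, β+Σt) = Gamma(46, 17).
Posterior mean = 46/17 = 46/17; prior mean = 28/8 = 7/2. Difference = 46/17 − 7/2 = -27/34.

-27/34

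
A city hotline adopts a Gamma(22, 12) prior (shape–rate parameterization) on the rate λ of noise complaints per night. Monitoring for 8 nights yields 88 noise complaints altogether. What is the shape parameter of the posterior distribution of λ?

110

Total count 88 over total exposure 8 nights.
Gamma(α, β) with Poisson data over total exposure Σt gives posterior Gamma(α+Σx, β+Σt) = Gamma(110, 20).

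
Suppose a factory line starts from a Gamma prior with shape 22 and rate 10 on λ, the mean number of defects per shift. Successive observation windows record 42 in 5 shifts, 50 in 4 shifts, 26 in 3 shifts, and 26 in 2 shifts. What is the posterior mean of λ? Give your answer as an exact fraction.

Total count: 42 + 50 + 26 + 26 = 144.
Total exposure: 5 + 4 + 3 + 2 = 14 shifts.
Posterior: α' = 22 + 144 = 166, β' = 10 + 14 = 24.
Posterior mean = α'/β' = 166/24 = 83/12.

83/12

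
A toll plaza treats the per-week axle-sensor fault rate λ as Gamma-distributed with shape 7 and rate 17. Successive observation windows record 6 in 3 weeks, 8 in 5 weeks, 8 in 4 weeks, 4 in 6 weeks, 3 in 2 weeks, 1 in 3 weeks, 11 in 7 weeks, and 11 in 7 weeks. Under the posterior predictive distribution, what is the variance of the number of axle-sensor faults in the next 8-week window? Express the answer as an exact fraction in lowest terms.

7316/729

Total count: 6 + 8 + 8 + 4 + 3 + 1 + 11 + 11 = 52.
Total exposure: 3 + 5 + 4 + 6 + 2 + 3 + 7 + 7 = 37 weeks.
Conjugate update: add total count to the shape and total exposure to the rate, giving Gamma(59, 54).
The posterior predictive for a window of length T is Negative Binomial with variance T·α'·(β'+T)/β'² = 8·59·62/2916 = 7316/729.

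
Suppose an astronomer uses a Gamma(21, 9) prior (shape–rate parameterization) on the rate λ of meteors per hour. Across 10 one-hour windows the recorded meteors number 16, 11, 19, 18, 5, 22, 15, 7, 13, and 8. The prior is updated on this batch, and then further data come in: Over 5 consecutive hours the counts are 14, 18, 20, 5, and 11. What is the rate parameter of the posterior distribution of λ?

24

Total count: 16 + 11 + 19 + 18 + 5 + 22 + 15 + 7 + 13 + 8 = 134.
Total exposure: 10 hours.
After the first batch: Gamma(21 + 134, 9 + 10) = Gamma(155, 19).
Total count: 14 + 18 + 20 + 5 + 11 = 68.
Total exposure: 5 hours.
After the second batch: Gamma(155 + 68, 19 + 5) = Gamma(223, 24).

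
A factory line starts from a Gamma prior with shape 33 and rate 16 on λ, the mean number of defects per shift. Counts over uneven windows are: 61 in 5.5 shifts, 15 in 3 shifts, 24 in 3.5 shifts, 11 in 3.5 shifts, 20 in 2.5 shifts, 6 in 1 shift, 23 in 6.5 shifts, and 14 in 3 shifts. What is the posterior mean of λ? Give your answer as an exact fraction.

Total count: 61 + 15 + 24 + 11 + 20 + 6 + 23 + 14 = 174.
Total exposure: 5.5 + 3 + 3.5 + 3.5 + 2.5 + 1 + 6.5 + 3 = 28.5 shifts.
Gamma(α, β) with Poisson data over total exposure Σt gives posterior Gamma(α+Σx, β+Σt) = Gamma(207, 89/2).
Posterior mean = α'/β' = 207/(89/2) = 414/89.

414/89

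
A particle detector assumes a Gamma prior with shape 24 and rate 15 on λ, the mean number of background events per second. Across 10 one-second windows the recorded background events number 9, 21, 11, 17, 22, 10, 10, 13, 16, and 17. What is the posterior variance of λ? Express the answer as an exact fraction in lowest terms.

Total count: 9 + 21 + 11 + 17 + 22 + 10 + 10 + 13 + 16 + 17 = 146.
Total exposure: 10 seconds.
Conjugate update: add total count to the shape and total exposure to the rate, giving Gamma(170, 25).
Posterior variance = α'/β'² = 170/625 = 34/125.

34/125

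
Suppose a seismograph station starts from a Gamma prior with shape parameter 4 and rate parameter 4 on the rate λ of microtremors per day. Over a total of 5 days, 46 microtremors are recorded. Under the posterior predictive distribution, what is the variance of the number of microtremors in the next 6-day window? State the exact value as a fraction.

500/9

Total count 46 over total exposure 5 days.
Conjugate update: add total count to the shape and total exposure to the rate, giving Gamma(50, 9).
The posterior predictive for a window of length T is Negative Binomial with variance T·α'·(β'+T)/β'² = 6·50·15/81 = 500/9.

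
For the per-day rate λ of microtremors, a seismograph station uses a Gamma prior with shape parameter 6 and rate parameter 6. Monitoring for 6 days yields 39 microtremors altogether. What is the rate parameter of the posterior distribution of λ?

12

Total count 39 over total exposure 6 days.
Conjugate update: add total count to the shape and total exposure to the rate, giving Gamma(45, 12).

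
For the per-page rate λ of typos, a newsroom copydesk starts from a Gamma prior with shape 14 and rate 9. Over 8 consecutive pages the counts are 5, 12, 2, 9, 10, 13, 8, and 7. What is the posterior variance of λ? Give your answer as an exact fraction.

80/289

Total count: 5 + 12 + 2 + 9 + 10 + 13 + 8 + 7 = 66.
Total exposure: 8 pages.
Posterior: α' = 14 + 66 = 80, β' = 9 + 8 = 17.
Posterior variance = α'/β'² = 80/289.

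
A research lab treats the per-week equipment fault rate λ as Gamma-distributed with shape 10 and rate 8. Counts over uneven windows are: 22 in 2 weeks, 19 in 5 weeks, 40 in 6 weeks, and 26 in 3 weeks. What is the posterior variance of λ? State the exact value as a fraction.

Total count: 22 + 19 + 40 + 26 = 107.
Total exposure: 2 + 5 + 6 + 3 = 16 weeks.
Posterior: α' = 10 + 107 = 117, β' = 8 + 16 = 24.
Posterior variance = α'/β'² = 117/576 = 13/64.

13/64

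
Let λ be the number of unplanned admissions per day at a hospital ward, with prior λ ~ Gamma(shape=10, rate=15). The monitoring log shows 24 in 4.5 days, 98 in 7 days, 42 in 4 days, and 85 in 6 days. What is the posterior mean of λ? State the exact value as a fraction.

Total count: 24 + 98 + 42 + 85 = 249.
Total exposure: 4.5 + 7 + 4 + 6 = 21.5 days.
By Gamma–Poisson conjugacy, the posterior is Gamma(α + Σx, β + Σt) = Gamma(10 + 249, 15 + 21.5) = Gamma(259, 73/2).
Posterior mean = α'/β' = 259/(73/2) = 518/73.

518/73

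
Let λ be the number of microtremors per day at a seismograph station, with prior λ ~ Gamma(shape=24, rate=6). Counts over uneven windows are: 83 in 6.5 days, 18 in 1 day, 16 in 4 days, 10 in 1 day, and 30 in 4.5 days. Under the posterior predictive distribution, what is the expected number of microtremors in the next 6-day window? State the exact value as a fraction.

1086/23

Total count: 83 + 18 + 16 + 10 + 30 = 157.
Total exposure: 6.5 + 1 + 4 + 1 + 4.5 = 17 days.
By Gamma–Poisson conjugacy, the posterior is Gamma(α + Σx, β + Σt) = Gamma(24 + 157, 6 + 17) = Gamma(181, 23).
Predictive mean over a 6-day window = T·E[λ|data] = 6·181/23 = 1086/23.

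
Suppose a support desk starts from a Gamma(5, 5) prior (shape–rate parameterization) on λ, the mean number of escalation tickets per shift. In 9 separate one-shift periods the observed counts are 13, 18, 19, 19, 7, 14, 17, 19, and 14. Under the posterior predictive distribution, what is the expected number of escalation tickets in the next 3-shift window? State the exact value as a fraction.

435/14

Total count: 13 + 18 + 19 + 19 + 7 + 14 + 17 + 19 + 14 = 140.
Total exposure: 9 shifts.
By Gamma–Poisson conjugacy, the posterior is Gamma(α + Σx, β + Σt) = Gamma(5 + 140, 5 + 9) = Gamma(145, 14).
Predictive mean over a 3-shift window = T·E[λ|data] = 3·145/14 = 435/14.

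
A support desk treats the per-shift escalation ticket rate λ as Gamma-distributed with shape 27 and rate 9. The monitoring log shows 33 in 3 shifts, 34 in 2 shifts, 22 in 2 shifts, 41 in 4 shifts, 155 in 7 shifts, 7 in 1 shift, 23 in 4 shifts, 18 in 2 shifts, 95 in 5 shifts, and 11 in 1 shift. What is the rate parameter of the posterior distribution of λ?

Total count: 33 + 34 + 22 + 41 + 155 + 7 + 23 + 18 + 95 + 11 = 439.
Total exposure: 3 + 2 + 2 + 4 + 7 + 1 + 4 + 2 + 5 + 1 = 31 shifts.
By Gamma–Poisson conjugacy, the posterior is Gamma(α + Σx, β + Σt) = Gamma(27 + 439, 9 + 31) = Gamma(466, 40).

40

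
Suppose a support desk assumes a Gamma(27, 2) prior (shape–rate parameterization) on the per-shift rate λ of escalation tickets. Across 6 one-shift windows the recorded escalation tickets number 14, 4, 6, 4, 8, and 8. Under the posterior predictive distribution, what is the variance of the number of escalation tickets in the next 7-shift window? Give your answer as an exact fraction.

Total count: 14 + 4 + 6 + 4 + 8 + 8 = 44.
Total exposure: 6 shifts.
By Gamma–Poisson conjugacy, the posterior is Gamma(α + Σx, β + Σt) = Gamma(27 + 44, 2 + 6) = Gamma(71, 8).
The posterior predictive for a window of length T is Negative Binomial with variance T·α'·(β'+T)/β'² = 7·71·15/64 = 7455/64.

7455/64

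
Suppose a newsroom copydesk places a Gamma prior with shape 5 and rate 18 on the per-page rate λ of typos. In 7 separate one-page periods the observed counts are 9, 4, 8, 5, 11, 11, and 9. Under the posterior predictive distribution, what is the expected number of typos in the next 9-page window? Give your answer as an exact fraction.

Total count: 9 + 4 + 8 + 5 + 11 + 11 + 9 = 57.
Total exposure: 7 pages.
Gamma(α, β) with Poisson data over total exposure Σt gives posterior Gamma(α+Σx, β+Σt) = Gamma(62, 25).
Predictive mean over a 9-page window = T·E[λ|data] = 9·62/25 = 558/25.

558/25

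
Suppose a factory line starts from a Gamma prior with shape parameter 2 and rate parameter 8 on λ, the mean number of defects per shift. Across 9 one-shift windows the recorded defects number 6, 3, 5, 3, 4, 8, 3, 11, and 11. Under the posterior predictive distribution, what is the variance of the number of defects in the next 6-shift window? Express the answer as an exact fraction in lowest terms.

Total count: 6 + 3 + 5 + 3 + 4 + 8 + 3 + 11 + 11 = 54.
Total exposure: 9 shifts.
Gamma(α, β) with Poisson data over total exposure Σt gives posterior Gamma(α+Σx, β+Σt) = Gamma(56, 17).
The posterior predictive for a window of length T is Negative Binomial with variance T·α'·(β'+T)/β'² = 6·56·23/289 = 7728/289.

7728/289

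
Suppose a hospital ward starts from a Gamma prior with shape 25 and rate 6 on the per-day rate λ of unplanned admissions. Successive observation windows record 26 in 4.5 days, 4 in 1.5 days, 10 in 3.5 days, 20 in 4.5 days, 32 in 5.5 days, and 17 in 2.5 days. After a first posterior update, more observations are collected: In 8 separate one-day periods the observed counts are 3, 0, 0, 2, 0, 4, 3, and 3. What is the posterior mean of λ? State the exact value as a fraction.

149/36

Total count: 26 + 4 + 10 + 20 + 32 + 17 = 109.
Total exposure: 4.5 + 1.5 + 3.5 + 4.5 + 5.5 + 2.5 = 22 days.
After the first batch: Gamma(25 + 109, 6 + 22) = Gamma(134, 28).
Total count: 3 + 0 + 0 + 2 + 0 + 4 + 3 + 3 = 15.
Total exposure: 8 days.
After the second batch: Gamma(134 + 15, 28 + 8) = Gamma(149, 36).
Posterior mean = α'/β' = 149/36.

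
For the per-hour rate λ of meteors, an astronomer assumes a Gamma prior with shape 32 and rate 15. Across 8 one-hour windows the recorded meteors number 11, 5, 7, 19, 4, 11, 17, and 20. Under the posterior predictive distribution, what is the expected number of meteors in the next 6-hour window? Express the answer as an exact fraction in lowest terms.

Total count: 11 + 5 + 7 + 19 + 4 + 11 + 17 + 20 = 94.
Total exposure: 8 hours.
The Gamma prior is conjugate for the Poisson rate, so λ | data ~ Gamma(32+94, 15+8) = Gamma(126, 23).
Predictive mean over a 6-hour window = T·E[λ|data] = 6·126/23 = 756/23.

756/23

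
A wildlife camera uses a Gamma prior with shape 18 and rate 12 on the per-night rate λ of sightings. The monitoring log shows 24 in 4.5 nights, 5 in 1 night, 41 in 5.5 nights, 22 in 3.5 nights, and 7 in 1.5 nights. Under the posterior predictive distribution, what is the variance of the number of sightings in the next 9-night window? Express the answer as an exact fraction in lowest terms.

Total count: 24 + 5 + 41 + 22 + 7 = 99.
Total exposure: 4.5 + 1 + 5.5 + 3.5 + 1.5 = 16 nights.
The Gamma prior is conjugate for the Poisson rate, so λ | data ~ Gamma(18+99, 12+16) = Gamma(117, 28).
The posterior predictive for a window of length T is Negative Binomial with variance T·α'·(β'+T)/β'² = 9·117·37/784 = 38961/784.

38961/784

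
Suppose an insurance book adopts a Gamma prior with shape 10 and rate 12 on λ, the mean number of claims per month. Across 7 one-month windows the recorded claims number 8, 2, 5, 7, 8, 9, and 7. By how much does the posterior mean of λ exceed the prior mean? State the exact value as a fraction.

241/114

Total count: 8 + 2 + 5 + 7 + 8 + 9 + 7 = 46.
Total exposure: 7 months.
Gamma(α, β) with Poisson data over total exposure Σt gives posterior Gamma(α+Σx, β+Σt) = Gamma(56, 19).
Posterior mean = 56/19 = 56/19; prior mean = 10/12 = 5/6. Difference = 56/19 − 5/6 = 241/114.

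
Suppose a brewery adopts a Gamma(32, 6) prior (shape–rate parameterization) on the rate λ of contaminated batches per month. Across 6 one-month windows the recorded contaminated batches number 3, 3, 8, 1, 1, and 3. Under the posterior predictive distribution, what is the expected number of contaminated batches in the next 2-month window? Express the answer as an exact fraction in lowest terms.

Total count: 3 + 3 + 8 + 1 + 1 + 3 = 19.
Total exposure: 6 months.
The Gamma prior is conjugate for the Poisson rate, so λ | data ~ Gamma(32+19, 6+6) = Gamma(51, 12).
Predictive mean over a 2-month window = T·E[λ|data] = 2·51/12 = 17/2.

17/2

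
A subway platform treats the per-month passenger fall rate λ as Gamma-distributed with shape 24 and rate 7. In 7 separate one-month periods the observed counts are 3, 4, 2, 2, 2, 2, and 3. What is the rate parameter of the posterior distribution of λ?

Total count: 3 + 4 + 2 + 2 + 2 + 2 + 3 = 18.
Total exposure: 7 months.
Conjugate update: add total count to the shape and total exposure to the rate, giving Gamma(42, 14).

14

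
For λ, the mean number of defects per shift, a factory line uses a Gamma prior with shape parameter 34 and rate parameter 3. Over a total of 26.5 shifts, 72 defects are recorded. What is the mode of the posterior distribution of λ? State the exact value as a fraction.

210/59

Total count 72 over total exposure 26.5 shifts.
By Gamma–Poisson conjugacy, the posterior is Gamma(α + Σx, β + Σt) = Gamma(34 + 72, 3 + 26.5) = Gamma(106, 59/2).
Posterior mode = (α'−1)/β' = 105/(59/2) = 210/59.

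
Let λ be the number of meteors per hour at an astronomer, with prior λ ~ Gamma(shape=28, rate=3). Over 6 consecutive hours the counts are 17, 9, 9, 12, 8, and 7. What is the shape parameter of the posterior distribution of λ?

90

Total count: 17 + 9 + 9 + 12 + 8 + 7 = 62.
Total exposure: 6 hours.
Conjugate update: add total count to the shape and total exposure to the rate, giving Gamma(90, 9).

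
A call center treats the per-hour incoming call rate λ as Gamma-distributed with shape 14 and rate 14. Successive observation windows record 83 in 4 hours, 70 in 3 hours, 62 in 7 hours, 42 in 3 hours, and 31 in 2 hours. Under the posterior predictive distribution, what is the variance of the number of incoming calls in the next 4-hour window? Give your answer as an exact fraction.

Total count: 83 + 70 + 62 + 42 + 31 = 288.
Total exposure: 4 + 3 + 7 + 3 + 2 = 19 hours.
The Gamma prior is conjugate for the Poisson rate, so λ | data ~ Gamma(14+288, 14+19) = Gamma(302, 33).
The posterior predictive for a window of length T is Negative Binomial with variance T·α'·(β'+T)/β'² = 4·302·37/1089 = 44696/1089.

44696/1089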